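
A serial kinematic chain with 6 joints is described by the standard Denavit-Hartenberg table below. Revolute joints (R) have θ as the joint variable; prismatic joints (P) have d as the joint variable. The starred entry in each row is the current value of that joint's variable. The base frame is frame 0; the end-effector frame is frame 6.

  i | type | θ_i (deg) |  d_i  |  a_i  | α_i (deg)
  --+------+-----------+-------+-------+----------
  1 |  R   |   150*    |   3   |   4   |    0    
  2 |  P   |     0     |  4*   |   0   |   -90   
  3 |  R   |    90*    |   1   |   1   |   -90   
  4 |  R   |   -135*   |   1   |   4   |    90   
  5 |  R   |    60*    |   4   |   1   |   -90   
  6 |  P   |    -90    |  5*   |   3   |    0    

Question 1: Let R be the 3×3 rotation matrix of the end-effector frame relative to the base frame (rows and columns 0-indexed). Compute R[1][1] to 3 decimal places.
-0.739

End-effector y-axis (col 1 of R) = (0.5732,-0.7392,0.3536)
R[1][1] = -0.7392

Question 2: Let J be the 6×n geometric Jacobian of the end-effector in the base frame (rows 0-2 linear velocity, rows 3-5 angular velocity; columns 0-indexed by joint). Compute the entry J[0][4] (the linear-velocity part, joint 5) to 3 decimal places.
-2.127

axis z_4 = (0.3536,0.6124,0.7071); lever o_n−o_4 = (6.7441,4.9491,2.2414)
cross product → J_v[:, 4] = (-2.1269,3.9763,-2.3801)
J_ω[:, 4] = z_4
entry J[0][4] = -2.1269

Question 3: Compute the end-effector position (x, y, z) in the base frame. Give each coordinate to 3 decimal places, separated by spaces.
2.232 3.134 11.070

after link 1: o_1 = (-3.4641, 2.0000, 3.0000)
after link 2: o_2 = (-3.4641, 2.0000, 7.0000)
after link 3: o_3 = (-3.9641, 1.1340, 6.0000)
after link 4: o_4 = (-4.5123, -1.8155, 8.8284)
after link 5: o_5 = (-2.5249, -0.1052, 12.0104)
after link 6: o_6 = (2.2318, 3.1335, 11.0699)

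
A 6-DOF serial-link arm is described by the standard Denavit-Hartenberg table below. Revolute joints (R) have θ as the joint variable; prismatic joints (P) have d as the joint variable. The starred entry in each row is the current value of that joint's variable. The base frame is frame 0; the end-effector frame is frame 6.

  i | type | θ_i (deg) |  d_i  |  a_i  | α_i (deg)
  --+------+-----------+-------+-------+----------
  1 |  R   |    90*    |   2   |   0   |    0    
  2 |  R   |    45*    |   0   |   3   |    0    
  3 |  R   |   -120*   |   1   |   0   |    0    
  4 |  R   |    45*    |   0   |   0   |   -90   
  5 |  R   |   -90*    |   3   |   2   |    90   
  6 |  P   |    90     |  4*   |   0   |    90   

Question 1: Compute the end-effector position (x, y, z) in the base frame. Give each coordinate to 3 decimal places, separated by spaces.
after link 1: o_1 = (0.0000, 0.0000, 2.0000)
after link 2: o_2 = (-2.1213, 2.1213, 2.0000)
after link 3: o_3 = (-2.1213, 2.1213, 3.0000)
after link 4: o_4 = (-2.1213, 2.1213, 3.0000)
after link 5: o_5 = (-4.7194, 3.6213, 5.0000)
after link 6: o_6 = (-6.7194, 0.1572, 5.0000)

-6.719 0.157 5.000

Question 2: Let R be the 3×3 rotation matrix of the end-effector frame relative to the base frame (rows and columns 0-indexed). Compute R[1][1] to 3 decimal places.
End-effector y-axis (col 1 of R) = (-0.5000,-0.8660,0.0000)
R[1][1] = -0.8660

-0.866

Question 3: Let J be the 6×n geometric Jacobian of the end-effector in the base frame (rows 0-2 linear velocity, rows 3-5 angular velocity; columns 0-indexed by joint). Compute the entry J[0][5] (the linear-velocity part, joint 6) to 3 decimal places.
-0.500

prismatic axis z_5 = (-0.5000,-0.8660,0.0000)
J_v[:, 5] = z_5; J_ω[:, 5] = (0,0,0)
entry J[0][5] = -0.5000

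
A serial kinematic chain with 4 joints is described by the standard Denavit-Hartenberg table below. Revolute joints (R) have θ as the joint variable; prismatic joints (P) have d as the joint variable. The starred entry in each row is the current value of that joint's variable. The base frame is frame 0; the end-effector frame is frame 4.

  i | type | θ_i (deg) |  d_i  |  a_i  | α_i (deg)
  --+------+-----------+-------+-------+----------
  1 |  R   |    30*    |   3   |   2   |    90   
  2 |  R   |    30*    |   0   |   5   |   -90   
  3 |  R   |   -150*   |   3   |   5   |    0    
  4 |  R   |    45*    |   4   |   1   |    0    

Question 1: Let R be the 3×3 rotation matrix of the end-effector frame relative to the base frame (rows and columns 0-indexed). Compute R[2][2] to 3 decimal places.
End-effector z-axis (col 2 of R) = (-0.4330,-0.2500,0.8660)
R[2][2] = 0.8660

0.866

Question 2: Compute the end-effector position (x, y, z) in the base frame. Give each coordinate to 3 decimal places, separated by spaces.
after link 1: o_1 = (1.7321, 1.0000, 3.0000)
after link 2: o_2 = (5.4821, 3.1651, 5.5000)
after link 3: o_3 = (2.1854, -1.6250, 5.9330)
after link 4: o_4 = (0.7422, -3.5736, 9.2677)

0.742 -3.574 9.268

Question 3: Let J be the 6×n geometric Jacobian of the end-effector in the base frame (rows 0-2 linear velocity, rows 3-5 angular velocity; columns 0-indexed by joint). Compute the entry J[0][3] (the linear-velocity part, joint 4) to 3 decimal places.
axis z_3 = (-0.4330,-0.2500,0.8660); lever o_n−o_3 = (-1.4432,-1.9486,3.3347)
cross product → J_v[:, 3] = (0.8539,0.1941,0.4830)
J_ω[:, 3] = z_3
entry J[0][3] = 0.8539

0.854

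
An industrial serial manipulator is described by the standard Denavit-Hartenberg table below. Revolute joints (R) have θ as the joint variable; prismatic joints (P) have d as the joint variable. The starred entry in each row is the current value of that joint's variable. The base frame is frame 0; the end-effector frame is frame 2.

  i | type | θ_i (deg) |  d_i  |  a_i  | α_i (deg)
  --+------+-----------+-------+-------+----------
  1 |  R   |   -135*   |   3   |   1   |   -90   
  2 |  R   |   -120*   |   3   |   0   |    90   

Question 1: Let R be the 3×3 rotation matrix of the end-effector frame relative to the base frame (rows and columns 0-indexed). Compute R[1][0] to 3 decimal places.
End-effector x-axis (col 0 of R) = (0.3536,0.3536,0.8660)
R[1][0] = 0.3536

0.354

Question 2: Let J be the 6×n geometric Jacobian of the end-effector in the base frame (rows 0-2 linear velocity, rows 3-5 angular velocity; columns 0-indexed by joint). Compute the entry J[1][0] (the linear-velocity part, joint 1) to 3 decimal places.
1.414

axis z_0 = ẑ; lever o_n−o_0 = (1.4142,-2.8284,3.0000)
cross product → J_v[:, 0] = (2.8284,1.4142,-0.0000)
J_ω[:, 0] = z_0
entry J[1][0] = 1.4142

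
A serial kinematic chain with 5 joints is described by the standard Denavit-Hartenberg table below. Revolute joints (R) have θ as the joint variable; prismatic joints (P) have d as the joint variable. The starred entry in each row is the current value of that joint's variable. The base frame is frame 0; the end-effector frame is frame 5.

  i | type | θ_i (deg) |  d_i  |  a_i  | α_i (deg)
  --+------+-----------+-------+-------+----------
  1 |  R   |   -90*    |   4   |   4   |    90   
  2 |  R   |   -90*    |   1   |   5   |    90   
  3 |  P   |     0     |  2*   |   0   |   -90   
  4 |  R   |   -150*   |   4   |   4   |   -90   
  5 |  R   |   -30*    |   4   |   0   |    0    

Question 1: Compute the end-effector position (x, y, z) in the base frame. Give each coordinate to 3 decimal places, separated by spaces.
after link 1: o_1 = (0.0000, -4.0000, 4.0000)
after link 2: o_2 = (-1.0000, -4.0000, -1.0000)
after link 3: o_3 = (-1.0000, -2.0000, -1.0000)
after link 4: o_4 = (-5.0000, -0.0000, 2.4641)
after link 5: o_5 = (-5.0000, 3.4641, 0.4641)

-5.000 3.464 0.464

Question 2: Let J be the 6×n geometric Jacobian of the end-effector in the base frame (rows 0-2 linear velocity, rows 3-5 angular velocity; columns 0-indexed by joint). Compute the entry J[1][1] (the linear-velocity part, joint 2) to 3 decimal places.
-3.536

axis z_1 = (-1.0000,-0.0000,0.0000); lever o_n−o_1 = (-5.0000,7.4641,-3.5359)
cross product → J_v[:, 1] = (-0.0000,-3.5359,-7.4641)
J_ω[:, 1] = z_1
entry J[1][1] = -3.5359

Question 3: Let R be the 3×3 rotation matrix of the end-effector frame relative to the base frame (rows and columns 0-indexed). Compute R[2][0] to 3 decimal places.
0.750

End-effector x-axis (col 0 of R) = (-0.5000,0.4330,0.7500)
R[2][0] = 0.7500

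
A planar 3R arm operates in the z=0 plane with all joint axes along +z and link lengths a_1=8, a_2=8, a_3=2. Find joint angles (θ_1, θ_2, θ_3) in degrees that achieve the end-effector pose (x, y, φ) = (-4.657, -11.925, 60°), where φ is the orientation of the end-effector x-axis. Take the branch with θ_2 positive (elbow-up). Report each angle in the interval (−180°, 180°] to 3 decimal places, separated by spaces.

-134.998 44.996 150.002

wrist centre = target − a_3·(cos φ, sin φ) = (-5.6570, -13.6571)
cos θ_2 = (218.5167−8²−8²)/(2·8·8) = 0.7072; θ_2 = 44.9956° (elbow-up)
β = atan2(-13.6571,-5.6570) = -112.5002°; ψ = atan2(5.6564,13.6573) = 22.4978°
θ_1 = β − ψ = -134.9980°
θ_3 = φ − θ_1 − θ_2 = 150.0025° (wrapped to (-180°,180°])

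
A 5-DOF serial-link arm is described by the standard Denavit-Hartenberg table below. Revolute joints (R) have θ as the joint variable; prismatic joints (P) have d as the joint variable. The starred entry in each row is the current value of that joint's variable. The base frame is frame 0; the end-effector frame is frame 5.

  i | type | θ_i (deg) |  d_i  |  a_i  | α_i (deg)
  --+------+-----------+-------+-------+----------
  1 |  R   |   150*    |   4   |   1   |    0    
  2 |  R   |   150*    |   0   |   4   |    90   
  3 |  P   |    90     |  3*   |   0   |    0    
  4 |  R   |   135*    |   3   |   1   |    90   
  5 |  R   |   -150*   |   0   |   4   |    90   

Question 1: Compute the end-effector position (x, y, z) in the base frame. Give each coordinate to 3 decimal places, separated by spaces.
-1.459 -6.473 5.742

after link 1: o_1 = (-0.8660, 0.5000, 4.0000)
after link 2: o_2 = (1.1340, -2.9641, 4.0000)
after link 3: o_3 = (-1.4641, -4.4641, 4.0000)
after link 4: o_4 = (-4.4157, -5.3517, 3.2929)
after link 5: o_5 = (-1.4589, -6.4730, 5.7424)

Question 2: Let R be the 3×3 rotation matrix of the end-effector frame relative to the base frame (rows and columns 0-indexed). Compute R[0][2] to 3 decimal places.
End-effector z-axis (col 2 of R) = (-0.5732,-0.7392,0.3536)
R[0][2] = -0.5732

-0.573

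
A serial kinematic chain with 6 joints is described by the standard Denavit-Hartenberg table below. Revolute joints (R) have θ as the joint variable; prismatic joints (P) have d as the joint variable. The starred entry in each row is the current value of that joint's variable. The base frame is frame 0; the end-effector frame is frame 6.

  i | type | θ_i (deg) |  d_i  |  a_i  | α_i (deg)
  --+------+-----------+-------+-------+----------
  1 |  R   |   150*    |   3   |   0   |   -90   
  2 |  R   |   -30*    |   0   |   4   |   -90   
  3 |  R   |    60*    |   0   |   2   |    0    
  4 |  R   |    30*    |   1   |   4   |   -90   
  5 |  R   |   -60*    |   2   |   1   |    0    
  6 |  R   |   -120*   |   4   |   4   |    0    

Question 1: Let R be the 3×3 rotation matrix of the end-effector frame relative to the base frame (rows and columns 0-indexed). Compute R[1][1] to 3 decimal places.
0.250

End-effector y-axis (col 1 of R) = (-0.4330,0.2500,-0.8660)
R[1][1] = 0.2500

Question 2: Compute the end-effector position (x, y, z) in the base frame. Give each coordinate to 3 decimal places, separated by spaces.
1.058 1.967 0.884

after link 1: o_1 = (0.0000, 0.0000, 3.0000)
after link 2: o_2 = (-3.0000, 1.7321, 5.0000)
after link 3: o_3 = (-2.8840, 3.6651, 5.5000)
after link 4: o_4 = (-1.3170, 7.3792, 4.6340)
after link 5: o_5 = (0.0580, 7.1627, 2.8840)
after link 6: o_6 = (1.0580, 1.9665, 0.8840)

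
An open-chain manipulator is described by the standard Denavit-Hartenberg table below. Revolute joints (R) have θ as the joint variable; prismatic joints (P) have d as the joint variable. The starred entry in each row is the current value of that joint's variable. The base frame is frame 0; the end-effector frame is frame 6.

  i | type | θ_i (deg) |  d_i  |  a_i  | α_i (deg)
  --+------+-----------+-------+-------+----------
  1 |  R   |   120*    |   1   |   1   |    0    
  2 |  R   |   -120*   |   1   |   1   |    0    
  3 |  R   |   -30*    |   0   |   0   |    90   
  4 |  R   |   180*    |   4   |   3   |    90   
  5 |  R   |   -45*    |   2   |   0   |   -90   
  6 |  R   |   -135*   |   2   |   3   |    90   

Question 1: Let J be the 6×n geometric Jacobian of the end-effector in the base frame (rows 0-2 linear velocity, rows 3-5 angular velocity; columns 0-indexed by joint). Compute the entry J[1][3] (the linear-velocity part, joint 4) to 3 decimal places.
2.061

axis z_3 = (-0.5000,-0.8660,0.0000); lever o_n−o_3 = (-5.9809,-4.5308,4.1213)
cross product → J_v[:, 3] = (-3.5692,2.0607,-2.9142)
J_ω[:, 3] = z_3
entry J[1][3] = 2.0607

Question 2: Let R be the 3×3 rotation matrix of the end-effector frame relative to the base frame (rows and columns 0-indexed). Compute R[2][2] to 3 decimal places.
End-effector z-axis (col 2 of R) = (0.1830,-0.6830,-0.7071)
R[2][2] = -0.7071

-0.707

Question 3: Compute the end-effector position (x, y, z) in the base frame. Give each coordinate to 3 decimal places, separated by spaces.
-5.481 -3.665 6.121

after link 1: o_1 = (-0.5000, 0.8660, 1.0000)
after link 2: o_2 = (0.5000, 0.8660, 2.0000)
after link 3: o_3 = (0.5000, 0.8660, 2.0000)
after link 4: o_4 = (-4.0981, -1.0981, 2.0000)
after link 5: o_5 = (-4.0981, -1.0981, 4.0000)
after link 6: o_6 = (-5.4809, -3.6648, 6.1213)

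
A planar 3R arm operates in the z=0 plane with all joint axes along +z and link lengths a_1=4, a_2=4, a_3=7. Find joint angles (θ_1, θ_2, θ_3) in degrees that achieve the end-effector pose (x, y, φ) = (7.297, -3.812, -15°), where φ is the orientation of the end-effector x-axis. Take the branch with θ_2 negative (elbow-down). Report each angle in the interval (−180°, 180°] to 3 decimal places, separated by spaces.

-0.013 -149.998 135.011

wrist centre = target − a_3·(cos φ, sin φ) = (0.5355, -2.0003)
cos θ_2 = (4.2878−4²−4²)/(2·4·4) = -0.8660; θ_2 = -149.9976° (elbow-down)
β = atan2(-2.0003,0.5355) = -75.0120°; ψ = atan2(-2.0001,0.5360) = -74.9988°
θ_1 = β − ψ = -0.0132°
θ_3 = φ − θ_1 − θ_2 = 135.0109° (wrapped to (-180°,180°])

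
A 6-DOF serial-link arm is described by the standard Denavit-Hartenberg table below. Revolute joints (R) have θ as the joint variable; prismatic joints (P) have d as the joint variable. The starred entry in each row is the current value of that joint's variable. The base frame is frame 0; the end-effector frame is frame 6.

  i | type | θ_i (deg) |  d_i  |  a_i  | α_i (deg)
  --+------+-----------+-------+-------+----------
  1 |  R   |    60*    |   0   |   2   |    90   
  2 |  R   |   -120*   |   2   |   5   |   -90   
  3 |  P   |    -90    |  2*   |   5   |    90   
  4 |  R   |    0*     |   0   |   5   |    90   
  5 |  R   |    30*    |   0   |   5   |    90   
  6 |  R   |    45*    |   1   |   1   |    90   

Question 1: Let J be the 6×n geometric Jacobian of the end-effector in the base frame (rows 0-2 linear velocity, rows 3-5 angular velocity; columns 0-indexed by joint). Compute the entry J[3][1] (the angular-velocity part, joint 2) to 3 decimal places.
0.866

axis z_1 = (0.8660,-0.5000,0.0000); lever o_n−o_1 = (14.9124,-9.0560,-3.2553)
cross product → J_v[:, 1] = (1.6277,2.8192,-0.3866)
J_ω[:, 1] = z_1
entry J[3][1] = 0.8660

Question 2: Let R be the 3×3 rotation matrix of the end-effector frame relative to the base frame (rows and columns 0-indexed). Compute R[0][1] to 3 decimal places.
End-effector y-axis (col 1 of R) = (0.2165,-0.6250,-0.7500)
R[0][1] = 0.2165

0.217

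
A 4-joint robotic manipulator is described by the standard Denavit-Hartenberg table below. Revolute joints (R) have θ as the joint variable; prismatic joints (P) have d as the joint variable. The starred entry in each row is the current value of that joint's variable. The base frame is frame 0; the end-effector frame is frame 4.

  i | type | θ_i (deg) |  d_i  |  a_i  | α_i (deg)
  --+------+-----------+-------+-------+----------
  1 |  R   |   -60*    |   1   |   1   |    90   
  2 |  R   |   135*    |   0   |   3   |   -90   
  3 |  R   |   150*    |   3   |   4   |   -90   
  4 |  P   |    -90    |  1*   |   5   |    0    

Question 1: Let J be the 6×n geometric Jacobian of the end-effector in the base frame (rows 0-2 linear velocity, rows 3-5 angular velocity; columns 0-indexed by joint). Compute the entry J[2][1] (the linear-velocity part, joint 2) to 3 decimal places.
-4.975

axis z_1 = (-0.8660,-0.5000,0.0000); lever o_n−o_1 = (-1.5055,4.8756,-6.3386)
cross product → J_v[:, 1] = (3.1693,-5.4894,-4.9751)
J_ω[:, 1] = z_1
entry J[2][1] = -4.9751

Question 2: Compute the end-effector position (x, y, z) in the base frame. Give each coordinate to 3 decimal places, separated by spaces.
-1.006 4.010 -5.339

after link 1: o_1 = (0.5000, -0.8660, 1.0000)
after link 2: o_2 = (-0.5607, 0.9711, 3.1213)
after link 3: o_3 = (1.3355, 1.6869, -1.4495)
after link 4: o_4 = (-1.0055, 4.0096, -5.3386)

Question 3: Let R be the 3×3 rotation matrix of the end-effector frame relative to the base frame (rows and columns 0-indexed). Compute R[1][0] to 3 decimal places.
0.612

End-effector x-axis (col 0 of R) = (-0.3536,0.6124,-0.7071)
R[1][0] = 0.6124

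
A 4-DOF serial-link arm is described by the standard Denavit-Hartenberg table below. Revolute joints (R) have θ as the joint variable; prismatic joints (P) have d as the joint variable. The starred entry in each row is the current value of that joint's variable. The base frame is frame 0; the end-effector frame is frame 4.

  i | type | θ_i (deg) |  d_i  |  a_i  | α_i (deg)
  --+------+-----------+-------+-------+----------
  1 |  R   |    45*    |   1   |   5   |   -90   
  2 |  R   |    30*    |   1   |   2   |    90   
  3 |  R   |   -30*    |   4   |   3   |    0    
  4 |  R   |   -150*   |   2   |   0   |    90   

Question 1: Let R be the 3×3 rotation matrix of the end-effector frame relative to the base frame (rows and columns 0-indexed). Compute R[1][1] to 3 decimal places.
End-effector y-axis (col 1 of R) = (0.3536,0.3536,0.8660)
R[1][1] = 0.3536

0.354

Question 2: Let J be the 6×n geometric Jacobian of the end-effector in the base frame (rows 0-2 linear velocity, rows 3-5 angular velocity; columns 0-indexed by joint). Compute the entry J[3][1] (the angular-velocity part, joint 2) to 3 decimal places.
-0.707

axis z_1 = (-0.7071,0.7071,0.0000); lever o_n−o_1 = (5.2906,4.5835,2.8971)
cross product → J_v[:, 1] = (2.0486,2.0486,-6.9821)
J_ω[:, 1] = z_1
entry J[3][1] = -0.7071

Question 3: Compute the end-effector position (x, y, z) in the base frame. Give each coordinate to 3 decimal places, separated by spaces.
8.826 8.119 3.897

after link 1: o_1 = (3.5355, 3.5355, 1.0000)
after link 2: o_2 = (4.0532, 5.4674, 0.0000)
after link 3: o_3 = (8.1190, 7.4119, 2.1651)
after link 4: o_4 = (8.8261, 8.1190, 3.8971)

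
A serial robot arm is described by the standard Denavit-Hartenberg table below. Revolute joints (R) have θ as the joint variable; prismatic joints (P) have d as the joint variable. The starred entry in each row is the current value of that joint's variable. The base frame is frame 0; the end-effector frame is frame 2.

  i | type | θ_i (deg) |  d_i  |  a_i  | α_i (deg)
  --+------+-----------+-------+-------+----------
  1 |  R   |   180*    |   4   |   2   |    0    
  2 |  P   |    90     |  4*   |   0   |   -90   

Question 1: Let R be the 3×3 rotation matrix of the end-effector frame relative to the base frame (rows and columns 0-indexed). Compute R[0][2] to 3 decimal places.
1.000

End-effector z-axis (col 2 of R) = (1.0000,-0.0000,0.0000)
R[0][2] = 1.0000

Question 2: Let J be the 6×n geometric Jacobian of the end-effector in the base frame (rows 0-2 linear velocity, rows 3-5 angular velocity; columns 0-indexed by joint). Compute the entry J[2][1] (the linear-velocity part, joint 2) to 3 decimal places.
1.000

prismatic axis z_1 = (0.0000,0.0000,1.0000)
J_v[:, 1] = z_1; J_ω[:, 1] = (0,0,0)
entry J[2][1] = 1.0000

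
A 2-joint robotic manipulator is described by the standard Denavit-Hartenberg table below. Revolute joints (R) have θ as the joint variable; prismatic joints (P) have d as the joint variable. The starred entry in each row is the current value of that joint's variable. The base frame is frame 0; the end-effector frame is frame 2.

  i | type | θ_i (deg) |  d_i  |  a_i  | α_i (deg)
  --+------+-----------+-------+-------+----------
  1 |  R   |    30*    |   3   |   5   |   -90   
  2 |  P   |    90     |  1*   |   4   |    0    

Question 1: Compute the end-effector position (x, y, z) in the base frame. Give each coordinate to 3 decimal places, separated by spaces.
3.830 3.366 -1.000

after link 1: o_1 = (4.3301, 2.5000, 3.0000)
after link 2: o_2 = (3.8301, 3.3660, -1.0000)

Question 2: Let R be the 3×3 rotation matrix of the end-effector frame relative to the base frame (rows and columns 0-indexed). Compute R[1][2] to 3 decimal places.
End-effector z-axis (col 2 of R) = (-0.5000,0.8660,0.0000)
R[1][2] = 0.8660

0.866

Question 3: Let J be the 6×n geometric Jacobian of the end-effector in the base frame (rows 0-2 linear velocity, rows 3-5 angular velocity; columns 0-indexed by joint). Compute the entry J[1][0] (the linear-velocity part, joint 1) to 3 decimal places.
3.830

axis z_0 = ẑ; lever o_n−o_0 = (3.8301,3.3660,-1.0000)
cross product → J_v[:, 0] = (-3.3660,3.8301,0.0000)
J_ω[:, 0] = z_0
entry J[1][0] = 3.8301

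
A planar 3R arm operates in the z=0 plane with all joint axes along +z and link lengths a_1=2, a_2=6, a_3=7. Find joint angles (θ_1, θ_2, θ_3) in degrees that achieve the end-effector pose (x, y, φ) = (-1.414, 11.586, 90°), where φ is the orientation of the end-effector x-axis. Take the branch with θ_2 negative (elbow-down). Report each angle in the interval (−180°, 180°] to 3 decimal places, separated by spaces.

wrist centre = target − a_3·(cos φ, sin φ) = (-1.4140, 4.5860)
cos θ_2 = (23.0308−2²−6²)/(2·2·6) = -0.7071; θ_2 = -134.9954° (elbow-down)
β = atan2(4.5860,-1.4140) = 107.1361°; ψ = atan2(-4.2430,-2.2423) = -117.8553°
θ_1 = β − ψ = 224.9913°
θ_3 = φ − θ_1 − θ_2 = 0.0041° (wrapped to (-180°,180°])

-135.009 -134.995 0.004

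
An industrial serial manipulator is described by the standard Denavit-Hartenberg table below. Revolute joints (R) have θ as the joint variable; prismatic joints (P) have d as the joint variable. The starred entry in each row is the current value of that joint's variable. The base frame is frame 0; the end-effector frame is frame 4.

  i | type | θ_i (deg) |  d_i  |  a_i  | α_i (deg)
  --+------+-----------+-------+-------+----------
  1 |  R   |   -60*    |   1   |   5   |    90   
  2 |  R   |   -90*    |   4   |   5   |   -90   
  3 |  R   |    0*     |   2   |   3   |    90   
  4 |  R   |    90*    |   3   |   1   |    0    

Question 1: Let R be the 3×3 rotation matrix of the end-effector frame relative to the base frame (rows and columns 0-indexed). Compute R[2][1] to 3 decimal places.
1.000

End-effector y-axis (col 1 of R) = (0.0000,0.0000,1.0000)
R[2][1] = 1.0000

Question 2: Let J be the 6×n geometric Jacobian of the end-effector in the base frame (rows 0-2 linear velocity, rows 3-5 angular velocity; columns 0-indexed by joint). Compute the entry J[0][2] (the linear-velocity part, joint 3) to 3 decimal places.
2.598

axis z_2 = (0.5000,-0.8660,0.0000); lever o_n−o_2 = (-1.0981,-4.0981,-3.0000)
cross product → J_v[:, 2] = (2.5981,1.5000,-3.0000)
J_ω[:, 2] = z_2
entry J[0][2] = 2.5981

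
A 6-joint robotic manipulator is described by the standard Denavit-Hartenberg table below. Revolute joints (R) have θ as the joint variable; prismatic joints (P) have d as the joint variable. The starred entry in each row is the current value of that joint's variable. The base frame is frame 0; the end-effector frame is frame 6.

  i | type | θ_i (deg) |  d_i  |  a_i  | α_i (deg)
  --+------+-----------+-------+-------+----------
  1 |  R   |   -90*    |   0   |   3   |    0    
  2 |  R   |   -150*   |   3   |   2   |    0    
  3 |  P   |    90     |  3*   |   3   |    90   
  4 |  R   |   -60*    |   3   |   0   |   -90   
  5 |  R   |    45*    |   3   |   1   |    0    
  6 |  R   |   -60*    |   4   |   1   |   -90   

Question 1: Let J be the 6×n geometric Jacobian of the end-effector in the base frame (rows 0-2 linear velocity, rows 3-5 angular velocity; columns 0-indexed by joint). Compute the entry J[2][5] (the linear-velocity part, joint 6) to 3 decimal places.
axis z_5 = (-0.7500,-0.4330,0.5000); lever o_n−o_5 = (-3.5477,-1.7494,1.1635)
cross product → J_v[:, 5] = (0.3709,-0.9012,-0.2241)
J_ω[:, 5] = z_5
entry J[2][5] = -0.2241

-0.224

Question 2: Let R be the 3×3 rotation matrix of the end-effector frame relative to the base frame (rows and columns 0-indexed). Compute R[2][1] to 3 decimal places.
-0.500

End-effector y-axis (col 1 of R) = (0.7500,0.4330,-0.5000)
R[2][1] = -0.5000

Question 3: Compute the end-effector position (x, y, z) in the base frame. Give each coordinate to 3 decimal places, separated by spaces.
-10.848 -4.007 8.051

after link 1: o_1 = (0.0000, -3.0000, 0.0000)
after link 2: o_2 = (-1.0000, -1.2679, 3.0000)
after link 3: o_3 = (-3.5981, -2.7679, 6.0000)
after link 4: o_4 = (-5.0981, -0.1699, 6.0000)
after link 5: o_5 = (-7.3007, -2.2581, 6.8876)
after link 6: o_6 = (-10.8484, -4.0074, 8.0511)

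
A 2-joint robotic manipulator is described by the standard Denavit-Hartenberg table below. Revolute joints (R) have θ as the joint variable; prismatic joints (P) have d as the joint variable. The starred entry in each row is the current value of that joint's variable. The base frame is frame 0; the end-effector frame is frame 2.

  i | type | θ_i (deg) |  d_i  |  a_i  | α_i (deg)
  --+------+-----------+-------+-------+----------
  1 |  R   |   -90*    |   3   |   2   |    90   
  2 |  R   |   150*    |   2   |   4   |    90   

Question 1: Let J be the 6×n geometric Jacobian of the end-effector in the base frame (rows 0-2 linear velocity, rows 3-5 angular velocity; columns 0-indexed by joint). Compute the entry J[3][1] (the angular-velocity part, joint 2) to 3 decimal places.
axis z_1 = (-1.0000,-0.0000,0.0000); lever o_n−o_1 = (-2.0000,3.4641,2.0000)
cross product → J_v[:, 1] = (-0.0000,2.0000,-3.4641)
J_ω[:, 1] = z_1
entry J[3][1] = -1.0000

-1.000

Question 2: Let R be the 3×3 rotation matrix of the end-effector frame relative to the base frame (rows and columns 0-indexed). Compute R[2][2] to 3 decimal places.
End-effector z-axis (col 2 of R) = (0.0000,-0.5000,0.8660)
R[2][2] = 0.8660

0.866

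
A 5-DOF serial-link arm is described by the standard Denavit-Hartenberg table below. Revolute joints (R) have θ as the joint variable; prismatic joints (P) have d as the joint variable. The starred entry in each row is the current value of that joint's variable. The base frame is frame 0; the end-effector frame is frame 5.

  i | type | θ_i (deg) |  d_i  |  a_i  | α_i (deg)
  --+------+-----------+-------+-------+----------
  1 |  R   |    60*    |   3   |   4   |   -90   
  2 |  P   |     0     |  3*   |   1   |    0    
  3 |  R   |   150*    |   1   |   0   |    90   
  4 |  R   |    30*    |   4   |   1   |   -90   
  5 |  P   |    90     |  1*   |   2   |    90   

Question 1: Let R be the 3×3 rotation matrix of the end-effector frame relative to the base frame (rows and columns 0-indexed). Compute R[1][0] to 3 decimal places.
-0.433

End-effector x-axis (col 0 of R) = (-0.2500,-0.4330,0.8660)
R[1][0] = -0.4330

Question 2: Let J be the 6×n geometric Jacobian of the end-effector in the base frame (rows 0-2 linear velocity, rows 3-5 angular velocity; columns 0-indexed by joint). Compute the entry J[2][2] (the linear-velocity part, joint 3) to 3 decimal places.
axis z_2 = (-0.8660,0.5000,0.0000); lever o_n−o_2 = (-1.7075,1.7745,-1.9151)
cross product → J_v[:, 2] = (-0.9575,-1.6585,-0.6830)
J_ω[:, 2] = z_2
entry J[2][2] = -0.6830

-0.683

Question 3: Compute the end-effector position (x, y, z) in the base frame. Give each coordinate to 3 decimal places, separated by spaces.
after link 1: o_1 = (2.0000, 3.4641, 3.0000)
after link 2: o_2 = (-0.0981, 5.8301, 3.0000)
after link 3: o_3 = (-0.9641, 6.3301, 3.0000)
after link 4: o_4 = (-0.7721, 7.6627, -0.8971)
after link 5: o_5 = (-1.8056, 7.6046, 1.0849)

-1.806 7.605 1.085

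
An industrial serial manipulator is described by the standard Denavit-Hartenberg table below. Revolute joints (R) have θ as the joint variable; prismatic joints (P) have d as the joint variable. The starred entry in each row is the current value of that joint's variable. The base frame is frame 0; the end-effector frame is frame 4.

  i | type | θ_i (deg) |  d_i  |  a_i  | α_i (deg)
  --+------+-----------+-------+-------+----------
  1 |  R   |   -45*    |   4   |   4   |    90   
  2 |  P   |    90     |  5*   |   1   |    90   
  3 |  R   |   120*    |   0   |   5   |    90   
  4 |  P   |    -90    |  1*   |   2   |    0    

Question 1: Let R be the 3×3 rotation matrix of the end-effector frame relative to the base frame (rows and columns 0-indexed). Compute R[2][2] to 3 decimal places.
0.866

End-effector z-axis (col 2 of R) = (-0.3536,-0.3536,0.8660)
R[2][2] = 0.8660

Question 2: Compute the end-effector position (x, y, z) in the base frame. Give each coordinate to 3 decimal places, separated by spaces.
-5.537 -8.365 3.366

after link 1: o_1 = (2.8284, -2.8284, 4.0000)
after link 2: o_2 = (-0.7071, -6.3640, 5.0000)
after link 3: o_3 = (-3.7690, -9.4258, 2.5000)
after link 4: o_4 = (-5.5367, -8.3652, 3.3660)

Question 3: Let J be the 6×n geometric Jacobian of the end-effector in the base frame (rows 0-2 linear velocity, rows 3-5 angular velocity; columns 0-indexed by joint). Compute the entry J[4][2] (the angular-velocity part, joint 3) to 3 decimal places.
-0.707

axis z_2 = (0.7071,-0.7071,-0.0000); lever o_n−o_2 = (-4.8296,-2.0012,-1.6340)
cross product → J_v[:, 2] = (1.1554,1.1554,-4.8301)
J_ω[:, 2] = z_2
entry J[4][2] = -0.7071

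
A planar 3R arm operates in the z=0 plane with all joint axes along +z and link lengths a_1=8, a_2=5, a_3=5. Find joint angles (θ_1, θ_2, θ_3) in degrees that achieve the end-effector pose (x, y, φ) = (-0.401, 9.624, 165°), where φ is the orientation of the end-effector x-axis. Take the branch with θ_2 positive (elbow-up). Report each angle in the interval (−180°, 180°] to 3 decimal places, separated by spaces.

29.997 90.000 45.003

wrist centre = target − a_3·(cos φ, sin φ) = (4.4286, 8.3299)
cos θ_2 = (89.0001−8²−5²)/(2·8·5) = 0.0000; θ_2 = 90.0000° (elbow-up)
β = atan2(8.3299,4.4286) = 62.0025°; ψ = atan2(5.0000,8.0000) = 32.0054°
θ_1 = β − ψ = 29.9971°
θ_3 = φ − θ_1 − θ_2 = 45.0030° (wrapped to (-180°,180°])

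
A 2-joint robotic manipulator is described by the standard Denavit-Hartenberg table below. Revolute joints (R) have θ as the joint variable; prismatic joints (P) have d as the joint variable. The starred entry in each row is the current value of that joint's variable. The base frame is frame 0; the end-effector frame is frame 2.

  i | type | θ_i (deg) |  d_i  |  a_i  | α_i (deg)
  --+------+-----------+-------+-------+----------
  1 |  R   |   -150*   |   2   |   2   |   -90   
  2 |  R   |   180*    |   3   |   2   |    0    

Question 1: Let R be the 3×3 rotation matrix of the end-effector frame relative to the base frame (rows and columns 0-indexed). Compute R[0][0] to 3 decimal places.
End-effector x-axis (col 0 of R) = (0.8660,0.5000,-0.0000)
R[0][0] = 0.8660

0.866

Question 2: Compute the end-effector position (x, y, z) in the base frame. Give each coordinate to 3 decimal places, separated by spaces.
1.500 -2.598 2.000

after link 1: o_1 = (-1.7321, -1.0000, 2.0000)
after link 2: o_2 = (1.5000, -2.5981, 2.0000)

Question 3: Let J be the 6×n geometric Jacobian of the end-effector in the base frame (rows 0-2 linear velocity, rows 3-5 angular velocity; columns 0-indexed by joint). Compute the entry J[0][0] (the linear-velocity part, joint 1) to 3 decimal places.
2.598

axis z_0 = ẑ; lever o_n−o_0 = (1.5000,-2.5981,2.0000)
cross product → J_v[:, 0] = (2.5981,1.5000,-0.0000)
J_ω[:, 0] = z_0
entry J[0][0] = 2.5981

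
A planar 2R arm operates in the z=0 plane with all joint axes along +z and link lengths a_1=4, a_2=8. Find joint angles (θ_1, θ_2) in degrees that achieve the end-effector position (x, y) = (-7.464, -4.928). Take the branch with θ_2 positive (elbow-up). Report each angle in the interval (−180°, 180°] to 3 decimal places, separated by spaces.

149.997 90.003

cos θ_2 = (79.9965−4²−8²)/(2·4·8) = -0.0001; θ_2 = 90.0032° (elbow-up)
β = atan2(-4.9280,-7.4640) = -146.5658°; ψ = atan2(8.0000,3.9996) = 63.4375°
θ_1 = β − ψ = -210.0032°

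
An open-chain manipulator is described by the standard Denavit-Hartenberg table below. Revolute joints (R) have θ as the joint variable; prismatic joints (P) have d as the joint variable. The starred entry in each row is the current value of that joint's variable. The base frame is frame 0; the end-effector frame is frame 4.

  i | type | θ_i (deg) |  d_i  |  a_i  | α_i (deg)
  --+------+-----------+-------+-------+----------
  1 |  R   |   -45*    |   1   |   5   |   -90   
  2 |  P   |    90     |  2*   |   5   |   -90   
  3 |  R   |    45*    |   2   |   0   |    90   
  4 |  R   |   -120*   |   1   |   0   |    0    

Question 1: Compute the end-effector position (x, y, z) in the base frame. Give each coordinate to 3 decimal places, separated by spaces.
4.036 -0.207 -4.707

after link 1: o_1 = (3.5355, -3.5355, 1.0000)
after link 2: o_2 = (4.9497, -2.1213, -4.0000)
after link 3: o_3 = (3.5355, -0.7071, -4.0000)
after link 4: o_4 = (4.0355, -0.2071, -4.7071)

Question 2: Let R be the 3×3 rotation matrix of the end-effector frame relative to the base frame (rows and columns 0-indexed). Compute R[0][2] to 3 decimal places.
0.500

End-effector z-axis (col 2 of R) = (0.5000,0.5000,-0.7071)
R[0][2] = 0.5000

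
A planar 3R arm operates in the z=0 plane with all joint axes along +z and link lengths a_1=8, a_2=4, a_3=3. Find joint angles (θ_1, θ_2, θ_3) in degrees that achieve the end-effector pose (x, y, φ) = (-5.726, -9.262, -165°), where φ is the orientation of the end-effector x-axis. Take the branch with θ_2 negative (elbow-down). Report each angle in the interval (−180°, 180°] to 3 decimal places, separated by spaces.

-81.869 -89.997 6.866

wrist centre = target − a_3·(cos φ, sin φ) = (-2.8282, -8.4855)
cos θ_2 = (80.0033−8²−4²)/(2·8·4) = 0.0001; θ_2 = -89.9971° (elbow-down)
β = atan2(-8.4855,-2.8282) = -108.4332°; ψ = atan2(-4.0000,8.0002) = -26.5645°
θ_1 = β − ψ = -81.8687°
θ_3 = φ − θ_1 − θ_2 = 6.8658° (wrapped to (-180°,180°])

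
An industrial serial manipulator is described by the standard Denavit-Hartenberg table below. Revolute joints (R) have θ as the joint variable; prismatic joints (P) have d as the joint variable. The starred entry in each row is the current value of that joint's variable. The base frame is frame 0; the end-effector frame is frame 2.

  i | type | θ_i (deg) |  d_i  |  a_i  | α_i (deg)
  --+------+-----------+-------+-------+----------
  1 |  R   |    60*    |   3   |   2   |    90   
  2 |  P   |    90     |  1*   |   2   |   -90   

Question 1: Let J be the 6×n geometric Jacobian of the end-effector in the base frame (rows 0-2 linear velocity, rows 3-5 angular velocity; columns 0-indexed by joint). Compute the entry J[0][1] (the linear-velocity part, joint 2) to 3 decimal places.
0.866

prismatic axis z_1 = (0.8660,-0.5000,0.0000)
J_v[:, 1] = z_1; J_ω[:, 1] = (0,0,0)
entry J[0][1] = 0.8660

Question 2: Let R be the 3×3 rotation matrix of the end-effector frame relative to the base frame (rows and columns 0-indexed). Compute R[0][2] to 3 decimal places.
End-effector z-axis (col 2 of R) = (-0.5000,-0.8660,0.0000)
R[0][2] = -0.5000

-0.500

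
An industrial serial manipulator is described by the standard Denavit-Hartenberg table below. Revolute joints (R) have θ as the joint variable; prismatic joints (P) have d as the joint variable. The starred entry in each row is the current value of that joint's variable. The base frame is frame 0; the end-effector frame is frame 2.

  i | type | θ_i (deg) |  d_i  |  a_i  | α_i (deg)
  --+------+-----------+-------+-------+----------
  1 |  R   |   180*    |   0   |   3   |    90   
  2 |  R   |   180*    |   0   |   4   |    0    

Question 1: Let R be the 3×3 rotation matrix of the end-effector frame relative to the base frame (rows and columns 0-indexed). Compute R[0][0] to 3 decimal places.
End-effector x-axis (col 0 of R) = (1.0000,-0.0000,0.0000)
R[0][0] = 1.0000

1.000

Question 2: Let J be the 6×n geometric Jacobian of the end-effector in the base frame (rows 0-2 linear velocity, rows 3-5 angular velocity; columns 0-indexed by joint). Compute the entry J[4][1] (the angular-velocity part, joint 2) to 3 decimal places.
axis z_1 = (0.0000,1.0000,0.0000); lever o_n−o_1 = (4.0000,-0.0000,0.0000)
cross product → J_v[:, 1] = (0.0000,0.0000,-4.0000)
J_ω[:, 1] = z_1
entry J[4][1] = 1.0000

1.000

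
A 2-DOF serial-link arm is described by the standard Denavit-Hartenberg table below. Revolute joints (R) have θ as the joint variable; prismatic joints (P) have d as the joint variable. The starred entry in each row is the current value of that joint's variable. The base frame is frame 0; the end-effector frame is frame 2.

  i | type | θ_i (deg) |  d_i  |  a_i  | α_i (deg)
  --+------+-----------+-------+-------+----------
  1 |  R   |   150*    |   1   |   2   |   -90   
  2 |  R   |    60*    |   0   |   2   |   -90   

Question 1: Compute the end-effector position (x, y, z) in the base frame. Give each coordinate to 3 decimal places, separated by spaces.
after link 1: o_1 = (-1.7321, 1.0000, 1.0000)
after link 2: o_2 = (-2.5981, 1.5000, -0.7321)

-2.598 1.500 -0.732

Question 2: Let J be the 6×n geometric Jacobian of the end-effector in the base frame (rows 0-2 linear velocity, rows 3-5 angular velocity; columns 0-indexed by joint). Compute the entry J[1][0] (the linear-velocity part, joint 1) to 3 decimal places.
-2.598

axis z_0 = ẑ; lever o_n−o_0 = (-2.5981,1.5000,-0.7321)
cross product → J_v[:, 0] = (-1.5000,-2.5981,0.0000)
J_ω[:, 0] = z_0
entry J[1][0] = -2.5981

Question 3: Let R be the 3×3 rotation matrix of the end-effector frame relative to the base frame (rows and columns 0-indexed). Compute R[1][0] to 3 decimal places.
End-effector x-axis (col 0 of R) = (-0.4330,0.2500,-0.8660)
R[1][0] = 0.2500

0.250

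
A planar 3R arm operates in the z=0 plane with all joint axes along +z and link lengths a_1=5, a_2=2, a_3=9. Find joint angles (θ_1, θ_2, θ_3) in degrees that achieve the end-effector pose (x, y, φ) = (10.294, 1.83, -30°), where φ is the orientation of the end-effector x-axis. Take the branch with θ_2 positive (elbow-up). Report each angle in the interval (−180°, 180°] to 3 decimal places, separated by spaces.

59.997 30.016 -120.013

wrist centre = target − a_3·(cos φ, sin φ) = (2.4998, 6.3300)
cos θ_2 = (46.3178−5²−2²)/(2·5·2) = 0.8659; θ_2 = 30.0158° (elbow-up)
β = atan2(6.3300,2.4998) = 68.4505°; ψ = atan2(1.0005,6.7318) = 8.4534°
θ_1 = β − ψ = 59.9971°
θ_3 = φ − θ_1 − θ_2 = -120.0128° (wrapped to (-180°,180°])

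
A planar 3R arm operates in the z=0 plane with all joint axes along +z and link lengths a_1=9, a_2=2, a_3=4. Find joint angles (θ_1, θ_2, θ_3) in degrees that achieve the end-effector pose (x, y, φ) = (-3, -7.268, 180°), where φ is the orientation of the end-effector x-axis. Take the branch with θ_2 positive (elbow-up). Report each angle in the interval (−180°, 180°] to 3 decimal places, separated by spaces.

-90.001 149.998 120.003

wrist centre = target − a_3·(cos φ, sin φ) = (1.0000, -7.2680)
cos θ_2 = (53.8238−9²−2²)/(2·9·2) = -0.8660; θ_2 = 149.9976° (elbow-up)
β = atan2(-7.2680,1.0000) = -82.1659°; ψ = atan2(1.0001,7.2680) = 7.8347°
θ_1 = β − ψ = -90.0006°
θ_3 = φ − θ_1 − θ_2 = 120.0029° (wrapped to (-180°,180°])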